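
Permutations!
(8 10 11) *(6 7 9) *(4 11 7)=(4 11 8 10 7 9 6)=[0, 1, 2, 3, 11, 5, 4, 9, 10, 6, 7, 8]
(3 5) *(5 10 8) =(3 10 8 5) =[0, 1, 2, 10, 4, 3, 6, 7, 5, 9, 8]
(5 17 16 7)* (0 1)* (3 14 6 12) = (0 1)(3 14 6 12)(5 17 16 7) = [1, 0, 2, 14, 4, 17, 12, 5, 8, 9, 10, 11, 3, 13, 6, 15, 7, 16]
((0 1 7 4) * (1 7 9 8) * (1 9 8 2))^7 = (0 7 4)(1 2 9 8)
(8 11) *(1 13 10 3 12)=[0, 13, 2, 12, 4, 5, 6, 7, 11, 9, 3, 8, 1, 10]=(1 13 10 3 12)(8 11)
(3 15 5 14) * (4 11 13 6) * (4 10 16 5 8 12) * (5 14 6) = (3 15 8 12 4 11 13 5 6 10 16 14) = [0, 1, 2, 15, 11, 6, 10, 7, 12, 9, 16, 13, 4, 5, 3, 8, 14]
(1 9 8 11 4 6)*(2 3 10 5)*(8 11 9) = (1 8 9 11 4 6)(2 3 10 5) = [0, 8, 3, 10, 6, 2, 1, 7, 9, 11, 5, 4]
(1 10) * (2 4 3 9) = (1 10)(2 4 3 9) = [0, 10, 4, 9, 3, 5, 6, 7, 8, 2, 1]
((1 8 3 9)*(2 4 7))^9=(1 8 3 9)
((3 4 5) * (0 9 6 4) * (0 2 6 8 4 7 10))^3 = ((0 9 8 4 5 3 2 6 7 10))^3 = (0 4 2 10 8 3 7 9 5 6)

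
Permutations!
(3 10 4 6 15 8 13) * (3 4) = [0, 1, 2, 10, 6, 5, 15, 7, 13, 9, 3, 11, 12, 4, 14, 8] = (3 10)(4 6 15 8 13)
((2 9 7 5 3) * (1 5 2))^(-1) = (1 3 5)(2 7 9)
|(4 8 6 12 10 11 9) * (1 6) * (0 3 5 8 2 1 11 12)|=|(0 3 5 8 11 9 4 2 1 6)(10 12)|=10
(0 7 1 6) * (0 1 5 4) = (0 7 5 4)(1 6) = [7, 6, 2, 3, 0, 4, 1, 5]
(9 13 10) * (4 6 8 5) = (4 6 8 5)(9 13 10) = [0, 1, 2, 3, 6, 4, 8, 7, 5, 13, 9, 11, 12, 10]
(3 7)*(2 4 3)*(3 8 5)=(2 4 8 5 3 7)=[0, 1, 4, 7, 8, 3, 6, 2, 5]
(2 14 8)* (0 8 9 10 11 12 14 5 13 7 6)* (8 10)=(0 10 11 12 14 9 8 2 5 13 7 6)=[10, 1, 5, 3, 4, 13, 0, 6, 2, 8, 11, 12, 14, 7, 9]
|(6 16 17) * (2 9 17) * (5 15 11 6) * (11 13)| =|(2 9 17 5 15 13 11 6 16)| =9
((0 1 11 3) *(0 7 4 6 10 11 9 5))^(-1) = ((0 1 9 5)(3 7 4 6 10 11))^(-1) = (0 5 9 1)(3 11 10 6 4 7)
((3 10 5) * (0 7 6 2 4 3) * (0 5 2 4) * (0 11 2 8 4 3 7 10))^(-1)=(0 3 6 7 4 8 10)(2 11)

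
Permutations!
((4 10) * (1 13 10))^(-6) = (1 10)(4 13)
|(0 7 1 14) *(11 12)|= 4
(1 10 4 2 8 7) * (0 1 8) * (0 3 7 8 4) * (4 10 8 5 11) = [1, 8, 3, 7, 2, 11, 6, 10, 5, 9, 0, 4] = (0 1 8 5 11 4 2 3 7 10)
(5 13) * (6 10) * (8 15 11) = (5 13)(6 10)(8 15 11) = [0, 1, 2, 3, 4, 13, 10, 7, 15, 9, 6, 8, 12, 5, 14, 11]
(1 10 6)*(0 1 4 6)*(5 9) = (0 1 10)(4 6)(5 9) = [1, 10, 2, 3, 6, 9, 4, 7, 8, 5, 0]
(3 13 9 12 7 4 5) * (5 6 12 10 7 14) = (3 13 9 10 7 4 6 12 14 5) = [0, 1, 2, 13, 6, 3, 12, 4, 8, 10, 7, 11, 14, 9, 5]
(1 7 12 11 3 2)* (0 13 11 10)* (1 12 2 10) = (0 13 11 3 10)(1 7 2 12) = [13, 7, 12, 10, 4, 5, 6, 2, 8, 9, 0, 3, 1, 11]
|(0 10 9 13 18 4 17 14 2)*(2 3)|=10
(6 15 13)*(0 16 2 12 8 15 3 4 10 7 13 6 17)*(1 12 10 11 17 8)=(0 16 2 10 7 13 8 15 6 3 4 11 17)(1 12)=[16, 12, 10, 4, 11, 5, 3, 13, 15, 9, 7, 17, 1, 8, 14, 6, 2, 0]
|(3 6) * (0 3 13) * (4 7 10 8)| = |(0 3 6 13)(4 7 10 8)| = 4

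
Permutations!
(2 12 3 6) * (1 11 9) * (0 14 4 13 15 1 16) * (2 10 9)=(0 14 4 13 15 1 11 2 12 3 6 10 9 16)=[14, 11, 12, 6, 13, 5, 10, 7, 8, 16, 9, 2, 3, 15, 4, 1, 0]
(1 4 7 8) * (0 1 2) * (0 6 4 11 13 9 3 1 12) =[12, 11, 6, 1, 7, 5, 4, 8, 2, 3, 10, 13, 0, 9] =(0 12)(1 11 13 9 3)(2 6 4 7 8)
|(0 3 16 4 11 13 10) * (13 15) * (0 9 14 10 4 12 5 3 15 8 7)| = 84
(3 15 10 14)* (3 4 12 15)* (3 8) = (3 8)(4 12 15 10 14) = [0, 1, 2, 8, 12, 5, 6, 7, 3, 9, 14, 11, 15, 13, 4, 10]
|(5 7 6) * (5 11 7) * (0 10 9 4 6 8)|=8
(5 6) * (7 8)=(5 6)(7 8)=[0, 1, 2, 3, 4, 6, 5, 8, 7]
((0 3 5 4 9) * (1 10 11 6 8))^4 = (0 9 4 5 3)(1 8 6 11 10)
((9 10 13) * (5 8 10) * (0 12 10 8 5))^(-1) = ((0 12 10 13 9))^(-1) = (0 9 13 10 12)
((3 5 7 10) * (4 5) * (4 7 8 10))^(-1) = (3 10 8 5 4 7)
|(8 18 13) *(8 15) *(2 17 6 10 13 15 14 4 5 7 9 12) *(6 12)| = |(2 17 12)(4 5 7 9 6 10 13 14)(8 18 15)| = 24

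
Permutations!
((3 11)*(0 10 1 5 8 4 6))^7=(3 11)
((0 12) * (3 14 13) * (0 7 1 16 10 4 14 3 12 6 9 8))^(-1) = (0 8 9 6)(1 7 12 13 14 4 10 16)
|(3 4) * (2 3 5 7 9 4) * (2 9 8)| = |(2 3 9 4 5 7 8)| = 7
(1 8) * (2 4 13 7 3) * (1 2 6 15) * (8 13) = [0, 13, 4, 6, 8, 5, 15, 3, 2, 9, 10, 11, 12, 7, 14, 1] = (1 13 7 3 6 15)(2 4 8)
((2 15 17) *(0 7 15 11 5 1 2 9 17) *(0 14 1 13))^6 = ((0 7 15 14 1 2 11 5 13)(9 17))^6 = (17)(0 11 14)(1 7 5)(2 15 13)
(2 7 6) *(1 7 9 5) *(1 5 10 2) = [0, 7, 9, 3, 4, 5, 1, 6, 8, 10, 2] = (1 7 6)(2 9 10)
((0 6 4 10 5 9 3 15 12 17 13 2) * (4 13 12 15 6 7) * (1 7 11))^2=(17)(0 1 4 5 3 13)(2 11 7 10 9 6)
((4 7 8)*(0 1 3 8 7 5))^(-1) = (0 5 4 8 3 1)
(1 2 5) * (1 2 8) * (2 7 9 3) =(1 8)(2 5 7 9 3) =[0, 8, 5, 2, 4, 7, 6, 9, 1, 3]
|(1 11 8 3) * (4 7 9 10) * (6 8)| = |(1 11 6 8 3)(4 7 9 10)| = 20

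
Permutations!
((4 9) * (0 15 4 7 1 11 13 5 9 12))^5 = ((0 15 4 12)(1 11 13 5 9 7))^5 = (0 15 4 12)(1 7 9 5 13 11)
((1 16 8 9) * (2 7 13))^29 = ((1 16 8 9)(2 7 13))^29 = (1 16 8 9)(2 13 7)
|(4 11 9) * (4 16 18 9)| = |(4 11)(9 16 18)| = 6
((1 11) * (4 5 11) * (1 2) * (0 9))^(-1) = (0 9)(1 2 11 5 4)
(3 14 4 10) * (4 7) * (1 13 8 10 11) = (1 13 8 10 3 14 7 4 11) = [0, 13, 2, 14, 11, 5, 6, 4, 10, 9, 3, 1, 12, 8, 7]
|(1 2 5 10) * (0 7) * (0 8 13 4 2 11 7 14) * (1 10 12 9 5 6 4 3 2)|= 18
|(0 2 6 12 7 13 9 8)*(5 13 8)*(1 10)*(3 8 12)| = |(0 2 6 3 8)(1 10)(5 13 9)(7 12)| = 30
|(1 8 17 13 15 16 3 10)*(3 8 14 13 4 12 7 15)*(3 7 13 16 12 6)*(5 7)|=45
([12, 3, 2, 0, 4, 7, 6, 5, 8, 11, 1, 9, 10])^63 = [1, 12, 2, 10, 4, 7, 6, 5, 8, 11, 0, 9, 3]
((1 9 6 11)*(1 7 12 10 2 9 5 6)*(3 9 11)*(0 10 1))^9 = ((0 10 2 11 7 12 1 5 6 3 9))^9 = (0 3 5 12 11 10 9 6 1 7 2)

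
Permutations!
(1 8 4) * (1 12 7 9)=(1 8 4 12 7 9)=[0, 8, 2, 3, 12, 5, 6, 9, 4, 1, 10, 11, 7]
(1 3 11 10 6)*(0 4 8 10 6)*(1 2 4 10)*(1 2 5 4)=(0 10)(1 3 11 6 5 4 8 2)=[10, 3, 1, 11, 8, 4, 5, 7, 2, 9, 0, 6]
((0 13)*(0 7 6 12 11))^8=(0 7 12)(6 11 13)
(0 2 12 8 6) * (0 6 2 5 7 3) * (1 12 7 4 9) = (0 5 4 9 1 12 8 2 7 3) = [5, 12, 7, 0, 9, 4, 6, 3, 2, 1, 10, 11, 8]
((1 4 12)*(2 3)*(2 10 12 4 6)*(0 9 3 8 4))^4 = ((0 9 3 10 12 1 6 2 8 4))^4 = (0 12 8 3 6)(1 4 10 2 9)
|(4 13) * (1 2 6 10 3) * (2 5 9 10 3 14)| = |(1 5 9 10 14 2 6 3)(4 13)| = 8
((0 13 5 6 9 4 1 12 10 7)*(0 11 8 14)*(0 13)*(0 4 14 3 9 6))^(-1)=((0 4 1 12 10 7 11 8 3 9 14 13 5))^(-1)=(0 5 13 14 9 3 8 11 7 10 12 1 4)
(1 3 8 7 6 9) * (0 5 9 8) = (0 5 9 1 3)(6 8 7) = [5, 3, 2, 0, 4, 9, 8, 6, 7, 1]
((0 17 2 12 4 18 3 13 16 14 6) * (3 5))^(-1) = ((0 17 2 12 4 18 5 3 13 16 14 6))^(-1) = (0 6 14 16 13 3 5 18 4 12 2 17)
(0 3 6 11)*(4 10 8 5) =(0 3 6 11)(4 10 8 5) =[3, 1, 2, 6, 10, 4, 11, 7, 5, 9, 8, 0]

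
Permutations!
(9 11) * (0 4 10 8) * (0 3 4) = (3 4 10 8)(9 11) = [0, 1, 2, 4, 10, 5, 6, 7, 3, 11, 8, 9]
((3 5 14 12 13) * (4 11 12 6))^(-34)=((3 5 14 6 4 11 12 13))^(-34)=(3 12 4 14)(5 13 11 6)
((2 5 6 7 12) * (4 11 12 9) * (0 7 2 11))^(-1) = ((0 7 9 4)(2 5 6)(11 12))^(-1) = (0 4 9 7)(2 6 5)(11 12)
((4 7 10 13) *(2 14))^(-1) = ((2 14)(4 7 10 13))^(-1) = (2 14)(4 13 10 7)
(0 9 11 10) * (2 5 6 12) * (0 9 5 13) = (0 5 6 12 2 13)(9 11 10) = [5, 1, 13, 3, 4, 6, 12, 7, 8, 11, 9, 10, 2, 0]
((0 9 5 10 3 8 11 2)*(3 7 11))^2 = (0 5 7 2 9 10 11)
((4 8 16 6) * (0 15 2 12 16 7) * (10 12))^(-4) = ((0 15 2 10 12 16 6 4 8 7))^(-4) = (0 6 2 8 12)(4 10 7 16 15)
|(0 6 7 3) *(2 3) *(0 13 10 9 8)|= 9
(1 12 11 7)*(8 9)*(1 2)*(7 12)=(1 7 2)(8 9)(11 12)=[0, 7, 1, 3, 4, 5, 6, 2, 9, 8, 10, 12, 11]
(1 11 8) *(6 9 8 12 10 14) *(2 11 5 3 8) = [0, 5, 11, 8, 4, 3, 9, 7, 1, 2, 14, 12, 10, 13, 6] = (1 5 3 8)(2 11 12 10 14 6 9)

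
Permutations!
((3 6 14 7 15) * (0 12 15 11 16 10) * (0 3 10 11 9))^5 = (0 6 12 14 15 7 10 9 3)(11 16)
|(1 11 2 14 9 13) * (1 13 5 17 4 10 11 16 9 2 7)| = |(1 16 9 5 17 4 10 11 7)(2 14)| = 18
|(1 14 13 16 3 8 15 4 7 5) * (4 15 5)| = 14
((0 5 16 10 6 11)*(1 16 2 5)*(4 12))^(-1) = (0 11 6 10 16 1)(2 5)(4 12)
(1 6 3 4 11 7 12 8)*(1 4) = (1 6 3)(4 11 7 12 8) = [0, 6, 2, 1, 11, 5, 3, 12, 4, 9, 10, 7, 8]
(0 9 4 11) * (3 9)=(0 3 9 4 11)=[3, 1, 2, 9, 11, 5, 6, 7, 8, 4, 10, 0]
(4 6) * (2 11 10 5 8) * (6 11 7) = (2 7 6 4 11 10 5 8) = [0, 1, 7, 3, 11, 8, 4, 6, 2, 9, 5, 10]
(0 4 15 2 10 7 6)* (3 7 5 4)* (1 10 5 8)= [3, 10, 5, 7, 15, 4, 0, 6, 1, 9, 8, 11, 12, 13, 14, 2]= (0 3 7 6)(1 10 8)(2 5 4 15)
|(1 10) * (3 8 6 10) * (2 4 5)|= 15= |(1 3 8 6 10)(2 4 5)|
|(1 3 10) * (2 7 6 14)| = |(1 3 10)(2 7 6 14)| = 12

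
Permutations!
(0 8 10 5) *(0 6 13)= (0 8 10 5 6 13)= [8, 1, 2, 3, 4, 6, 13, 7, 10, 9, 5, 11, 12, 0]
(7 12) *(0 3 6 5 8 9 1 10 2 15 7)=[3, 10, 15, 6, 4, 8, 5, 12, 9, 1, 2, 11, 0, 13, 14, 7]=(0 3 6 5 8 9 1 10 2 15 7 12)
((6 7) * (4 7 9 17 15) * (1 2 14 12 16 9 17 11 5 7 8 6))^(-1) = (1 7 5 11 9 16 12 14 2)(4 15 17 6 8)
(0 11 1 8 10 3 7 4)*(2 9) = (0 11 1 8 10 3 7 4)(2 9) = [11, 8, 9, 7, 0, 5, 6, 4, 10, 2, 3, 1]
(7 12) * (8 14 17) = [0, 1, 2, 3, 4, 5, 6, 12, 14, 9, 10, 11, 7, 13, 17, 15, 16, 8] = (7 12)(8 14 17)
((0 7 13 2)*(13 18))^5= (18)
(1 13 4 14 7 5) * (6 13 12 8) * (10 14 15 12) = (1 10 14 7 5)(4 15 12 8 6 13) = [0, 10, 2, 3, 15, 1, 13, 5, 6, 9, 14, 11, 8, 4, 7, 12]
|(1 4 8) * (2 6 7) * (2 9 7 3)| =|(1 4 8)(2 6 3)(7 9)| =6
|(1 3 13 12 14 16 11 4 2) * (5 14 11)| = 21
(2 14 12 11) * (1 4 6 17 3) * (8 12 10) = [0, 4, 14, 1, 6, 5, 17, 7, 12, 9, 8, 2, 11, 13, 10, 15, 16, 3] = (1 4 6 17 3)(2 14 10 8 12 11)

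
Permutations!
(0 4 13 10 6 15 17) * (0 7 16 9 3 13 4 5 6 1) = [5, 0, 2, 13, 4, 6, 15, 16, 8, 3, 1, 11, 12, 10, 14, 17, 9, 7] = (0 5 6 15 17 7 16 9 3 13 10 1)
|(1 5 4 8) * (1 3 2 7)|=7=|(1 5 4 8 3 2 7)|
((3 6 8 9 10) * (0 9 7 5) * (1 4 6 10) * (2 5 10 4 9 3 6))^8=(10)(0 2 3 5 4)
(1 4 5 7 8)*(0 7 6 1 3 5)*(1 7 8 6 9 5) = (0 8 3 1 4)(5 9)(6 7) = [8, 4, 2, 1, 0, 9, 7, 6, 3, 5]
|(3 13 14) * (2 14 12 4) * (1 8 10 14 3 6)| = 5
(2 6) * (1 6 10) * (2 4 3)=(1 6 4 3 2 10)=[0, 6, 10, 2, 3, 5, 4, 7, 8, 9, 1]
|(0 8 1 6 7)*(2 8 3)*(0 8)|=|(0 3 2)(1 6 7 8)|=12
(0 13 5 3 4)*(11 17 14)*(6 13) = [6, 1, 2, 4, 0, 3, 13, 7, 8, 9, 10, 17, 12, 5, 11, 15, 16, 14] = (0 6 13 5 3 4)(11 17 14)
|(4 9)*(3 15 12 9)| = 5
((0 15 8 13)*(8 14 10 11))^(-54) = (0 14 11 13 15 10 8) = ((0 15 14 10 11 8 13))^(-54)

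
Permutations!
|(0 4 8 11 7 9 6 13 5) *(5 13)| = 8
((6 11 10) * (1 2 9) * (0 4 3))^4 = (0 4 3)(1 2 9)(6 11 10)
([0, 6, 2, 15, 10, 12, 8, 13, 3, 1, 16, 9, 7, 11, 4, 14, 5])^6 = [0, 4, 2, 5, 13, 1, 10, 8, 16, 14, 11, 15, 6, 3, 7, 12, 9]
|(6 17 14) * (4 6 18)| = 5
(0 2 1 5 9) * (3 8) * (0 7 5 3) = [2, 3, 1, 8, 4, 9, 6, 5, 0, 7] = (0 2 1 3 8)(5 9 7)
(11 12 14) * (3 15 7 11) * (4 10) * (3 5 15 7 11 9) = (3 7 9)(4 10)(5 15 11 12 14) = [0, 1, 2, 7, 10, 15, 6, 9, 8, 3, 4, 12, 14, 13, 5, 11]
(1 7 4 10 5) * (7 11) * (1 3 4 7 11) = (11)(3 4 10 5) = [0, 1, 2, 4, 10, 3, 6, 7, 8, 9, 5, 11]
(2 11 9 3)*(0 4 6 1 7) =(0 4 6 1 7)(2 11 9 3) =[4, 7, 11, 2, 6, 5, 1, 0, 8, 3, 10, 9]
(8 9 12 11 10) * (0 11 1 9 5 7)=(0 11 10 8 5 7)(1 9 12)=[11, 9, 2, 3, 4, 7, 6, 0, 5, 12, 8, 10, 1]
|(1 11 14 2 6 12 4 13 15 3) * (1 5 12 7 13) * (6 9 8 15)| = 33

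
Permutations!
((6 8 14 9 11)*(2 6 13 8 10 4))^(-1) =((2 6 10 4)(8 14 9 11 13))^(-1) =(2 4 10 6)(8 13 11 9 14)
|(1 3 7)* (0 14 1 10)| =6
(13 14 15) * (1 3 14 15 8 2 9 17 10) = (1 3 14 8 2 9 17 10)(13 15) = [0, 3, 9, 14, 4, 5, 6, 7, 2, 17, 1, 11, 12, 15, 8, 13, 16, 10]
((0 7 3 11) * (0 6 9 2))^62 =((0 7 3 11 6 9 2))^62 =(0 2 9 6 11 3 7)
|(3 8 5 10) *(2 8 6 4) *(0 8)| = 8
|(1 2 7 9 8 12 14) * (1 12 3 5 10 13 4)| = 10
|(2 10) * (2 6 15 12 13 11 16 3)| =|(2 10 6 15 12 13 11 16 3)| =9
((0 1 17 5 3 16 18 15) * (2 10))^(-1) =(0 15 18 16 3 5 17 1)(2 10)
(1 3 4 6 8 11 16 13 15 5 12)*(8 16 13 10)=[0, 3, 2, 4, 6, 12, 16, 7, 11, 9, 8, 13, 1, 15, 14, 5, 10]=(1 3 4 6 16 10 8 11 13 15 5 12)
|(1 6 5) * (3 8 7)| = 3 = |(1 6 5)(3 8 7)|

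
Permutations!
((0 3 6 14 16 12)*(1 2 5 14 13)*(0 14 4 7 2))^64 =((0 3 6 13 1)(2 5 4 7)(12 14 16))^64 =(0 1 13 6 3)(12 14 16)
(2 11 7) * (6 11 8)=[0, 1, 8, 3, 4, 5, 11, 2, 6, 9, 10, 7]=(2 8 6 11 7)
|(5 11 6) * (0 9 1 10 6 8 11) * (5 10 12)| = 10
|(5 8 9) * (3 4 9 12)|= |(3 4 9 5 8 12)|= 6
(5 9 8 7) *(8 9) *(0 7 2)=[7, 1, 0, 3, 4, 8, 6, 5, 2, 9]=(9)(0 7 5 8 2)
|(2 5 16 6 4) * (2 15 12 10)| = |(2 5 16 6 4 15 12 10)| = 8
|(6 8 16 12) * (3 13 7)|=12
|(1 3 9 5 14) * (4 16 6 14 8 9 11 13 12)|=9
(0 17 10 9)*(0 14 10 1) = [17, 0, 2, 3, 4, 5, 6, 7, 8, 14, 9, 11, 12, 13, 10, 15, 16, 1] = (0 17 1)(9 14 10)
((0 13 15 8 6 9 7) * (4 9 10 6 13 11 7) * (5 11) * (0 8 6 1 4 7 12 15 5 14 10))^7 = (0 8)(1 11)(4 12)(5 10)(6 7)(9 15)(13 14)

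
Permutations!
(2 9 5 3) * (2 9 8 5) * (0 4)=(0 4)(2 8 5 3 9)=[4, 1, 8, 9, 0, 3, 6, 7, 5, 2]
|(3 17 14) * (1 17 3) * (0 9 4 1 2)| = 7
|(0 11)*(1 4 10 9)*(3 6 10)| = 6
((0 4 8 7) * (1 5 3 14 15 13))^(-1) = (0 7 8 4)(1 13 15 14 3 5)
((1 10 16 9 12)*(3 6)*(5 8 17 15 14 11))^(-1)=(1 12 9 16 10)(3 6)(5 11 14 15 17 8)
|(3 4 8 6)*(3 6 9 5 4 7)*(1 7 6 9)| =8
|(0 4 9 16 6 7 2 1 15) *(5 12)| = |(0 4 9 16 6 7 2 1 15)(5 12)| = 18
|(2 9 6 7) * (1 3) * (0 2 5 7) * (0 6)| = 6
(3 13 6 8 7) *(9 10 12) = (3 13 6 8 7)(9 10 12) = [0, 1, 2, 13, 4, 5, 8, 3, 7, 10, 12, 11, 9, 6]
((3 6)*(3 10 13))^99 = (3 13 10 6)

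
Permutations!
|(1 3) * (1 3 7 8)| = 3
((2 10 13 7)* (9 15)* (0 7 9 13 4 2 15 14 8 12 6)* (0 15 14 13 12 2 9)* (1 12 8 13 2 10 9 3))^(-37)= (0 13 14 7)(1 15 4 12 8 3 6 10)(2 9)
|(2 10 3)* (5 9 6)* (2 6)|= 6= |(2 10 3 6 5 9)|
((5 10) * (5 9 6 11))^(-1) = ((5 10 9 6 11))^(-1) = (5 11 6 9 10)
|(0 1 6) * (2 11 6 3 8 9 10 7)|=10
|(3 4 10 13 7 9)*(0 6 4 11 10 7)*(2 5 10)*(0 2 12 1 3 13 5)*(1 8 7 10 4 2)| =24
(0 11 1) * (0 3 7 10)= (0 11 1 3 7 10)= [11, 3, 2, 7, 4, 5, 6, 10, 8, 9, 0, 1]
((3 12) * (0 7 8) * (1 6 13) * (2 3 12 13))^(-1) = ((0 7 8)(1 6 2 3 13))^(-1) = (0 8 7)(1 13 3 2 6)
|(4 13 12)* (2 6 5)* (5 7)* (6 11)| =|(2 11 6 7 5)(4 13 12)| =15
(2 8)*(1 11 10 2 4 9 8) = (1 11 10 2)(4 9 8) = [0, 11, 1, 3, 9, 5, 6, 7, 4, 8, 2, 10]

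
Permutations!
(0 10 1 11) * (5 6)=[10, 11, 2, 3, 4, 6, 5, 7, 8, 9, 1, 0]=(0 10 1 11)(5 6)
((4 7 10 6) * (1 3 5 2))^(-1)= ((1 3 5 2)(4 7 10 6))^(-1)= (1 2 5 3)(4 6 10 7)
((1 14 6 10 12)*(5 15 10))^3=(1 5 12 6 10 14 15)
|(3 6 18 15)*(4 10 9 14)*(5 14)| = |(3 6 18 15)(4 10 9 5 14)| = 20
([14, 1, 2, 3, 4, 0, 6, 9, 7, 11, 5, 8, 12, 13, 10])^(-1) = (0 5 10 14)(7 8 11 9)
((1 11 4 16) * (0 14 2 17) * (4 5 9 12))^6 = ((0 14 2 17)(1 11 5 9 12 4 16))^6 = (0 2)(1 16 4 12 9 5 11)(14 17)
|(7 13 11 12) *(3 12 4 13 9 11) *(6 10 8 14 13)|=11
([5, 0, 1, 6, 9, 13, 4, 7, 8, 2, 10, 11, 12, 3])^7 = (0 2 4 3 5 1 9 6 13)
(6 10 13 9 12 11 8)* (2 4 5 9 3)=(2 4 5 9 12 11 8 6 10 13 3)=[0, 1, 4, 2, 5, 9, 10, 7, 6, 12, 13, 8, 11, 3]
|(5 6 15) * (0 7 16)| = 3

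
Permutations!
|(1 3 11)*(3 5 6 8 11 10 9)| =|(1 5 6 8 11)(3 10 9)| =15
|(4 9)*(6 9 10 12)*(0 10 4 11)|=6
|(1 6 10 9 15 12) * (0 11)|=6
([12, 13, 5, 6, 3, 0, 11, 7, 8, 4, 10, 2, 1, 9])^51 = [6, 2, 4, 1, 12, 3, 13, 7, 8, 0, 10, 9, 11, 5]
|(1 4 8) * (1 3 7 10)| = 6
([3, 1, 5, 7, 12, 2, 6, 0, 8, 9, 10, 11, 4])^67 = [3, 1, 5, 7, 12, 2, 6, 0, 8, 9, 10, 11, 4]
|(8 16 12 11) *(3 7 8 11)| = 5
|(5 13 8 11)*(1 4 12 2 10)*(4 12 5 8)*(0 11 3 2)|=24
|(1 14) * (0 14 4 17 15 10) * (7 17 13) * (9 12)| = 18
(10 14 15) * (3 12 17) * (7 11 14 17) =(3 12 7 11 14 15 10 17) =[0, 1, 2, 12, 4, 5, 6, 11, 8, 9, 17, 14, 7, 13, 15, 10, 16, 3]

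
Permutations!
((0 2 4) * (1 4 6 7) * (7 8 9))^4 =(0 9)(1 6)(2 7)(4 8) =((0 2 6 8 9 7 1 4))^4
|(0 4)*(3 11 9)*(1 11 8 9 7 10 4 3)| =9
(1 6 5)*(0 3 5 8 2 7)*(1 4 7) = (0 3 5 4 7)(1 6 8 2) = [3, 6, 1, 5, 7, 4, 8, 0, 2]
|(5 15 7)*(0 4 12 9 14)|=|(0 4 12 9 14)(5 15 7)|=15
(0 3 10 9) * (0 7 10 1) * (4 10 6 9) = (0 3 1)(4 10)(6 9 7) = [3, 0, 2, 1, 10, 5, 9, 6, 8, 7, 4]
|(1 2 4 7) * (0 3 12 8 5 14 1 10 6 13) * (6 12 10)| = |(0 3 10 12 8 5 14 1 2 4 7 6 13)| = 13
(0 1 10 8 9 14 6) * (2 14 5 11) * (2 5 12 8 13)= [1, 10, 14, 3, 4, 11, 0, 7, 9, 12, 13, 5, 8, 2, 6]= (0 1 10 13 2 14 6)(5 11)(8 9 12)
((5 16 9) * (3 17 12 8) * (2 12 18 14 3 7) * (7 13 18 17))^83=(2 13 3 12 18 7 8 14)(5 9 16)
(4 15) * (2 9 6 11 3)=(2 9 6 11 3)(4 15)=[0, 1, 9, 2, 15, 5, 11, 7, 8, 6, 10, 3, 12, 13, 14, 4]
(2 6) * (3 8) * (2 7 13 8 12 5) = (2 6 7 13 8 3 12 5) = [0, 1, 6, 12, 4, 2, 7, 13, 3, 9, 10, 11, 5, 8]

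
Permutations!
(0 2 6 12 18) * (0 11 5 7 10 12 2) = (2 6)(5 7 10 12 18 11) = [0, 1, 6, 3, 4, 7, 2, 10, 8, 9, 12, 5, 18, 13, 14, 15, 16, 17, 11]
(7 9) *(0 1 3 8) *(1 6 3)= (0 6 3 8)(7 9)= [6, 1, 2, 8, 4, 5, 3, 9, 0, 7]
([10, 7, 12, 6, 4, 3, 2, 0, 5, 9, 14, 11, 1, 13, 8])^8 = (0 12 3 14 7 2 5 10 1 6 8)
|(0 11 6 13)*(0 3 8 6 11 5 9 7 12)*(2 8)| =|(0 5 9 7 12)(2 8 6 13 3)| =5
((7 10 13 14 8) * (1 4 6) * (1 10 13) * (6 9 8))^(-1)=(1 10 6 14 13 7 8 9 4)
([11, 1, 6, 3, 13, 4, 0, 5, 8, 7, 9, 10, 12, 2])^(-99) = (0 11 10 9 7 5 4 13 2 6)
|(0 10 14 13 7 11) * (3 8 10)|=|(0 3 8 10 14 13 7 11)|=8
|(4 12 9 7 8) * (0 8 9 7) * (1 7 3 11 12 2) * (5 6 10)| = 21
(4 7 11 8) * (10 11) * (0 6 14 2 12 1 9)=(0 6 14 2 12 1 9)(4 7 10 11 8)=[6, 9, 12, 3, 7, 5, 14, 10, 4, 0, 11, 8, 1, 13, 2]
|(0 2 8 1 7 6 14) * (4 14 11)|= |(0 2 8 1 7 6 11 4 14)|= 9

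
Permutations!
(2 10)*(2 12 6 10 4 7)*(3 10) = (2 4 7)(3 10 12 6) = [0, 1, 4, 10, 7, 5, 3, 2, 8, 9, 12, 11, 6]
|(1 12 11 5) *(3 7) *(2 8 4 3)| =|(1 12 11 5)(2 8 4 3 7)| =20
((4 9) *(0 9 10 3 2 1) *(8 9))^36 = (0 10)(1 4)(2 9)(3 8)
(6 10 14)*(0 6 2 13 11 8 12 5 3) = (0 6 10 14 2 13 11 8 12 5 3) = [6, 1, 13, 0, 4, 3, 10, 7, 12, 9, 14, 8, 5, 11, 2]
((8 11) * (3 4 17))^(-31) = ((3 4 17)(8 11))^(-31) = (3 17 4)(8 11)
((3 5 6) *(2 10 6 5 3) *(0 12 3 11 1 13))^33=(0 11)(1 12)(3 13)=((0 12 3 11 1 13)(2 10 6))^33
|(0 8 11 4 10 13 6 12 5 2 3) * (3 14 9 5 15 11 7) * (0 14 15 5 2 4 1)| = |(0 8 7 3 14 9 2 15 11 1)(4 10 13 6 12 5)| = 30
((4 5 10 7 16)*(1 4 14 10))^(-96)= (16)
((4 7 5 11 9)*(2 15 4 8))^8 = ((2 15 4 7 5 11 9 8))^8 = (15)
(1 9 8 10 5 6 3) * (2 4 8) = (1 9 2 4 8 10 5 6 3) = [0, 9, 4, 1, 8, 6, 3, 7, 10, 2, 5]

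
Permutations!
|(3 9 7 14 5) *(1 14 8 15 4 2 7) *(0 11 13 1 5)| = 15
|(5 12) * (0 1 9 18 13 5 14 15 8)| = 10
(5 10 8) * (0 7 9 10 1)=(0 7 9 10 8 5 1)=[7, 0, 2, 3, 4, 1, 6, 9, 5, 10, 8]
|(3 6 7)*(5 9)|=|(3 6 7)(5 9)|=6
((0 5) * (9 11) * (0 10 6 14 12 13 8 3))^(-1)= (0 3 8 13 12 14 6 10 5)(9 11)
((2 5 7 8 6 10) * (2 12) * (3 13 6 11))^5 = ((2 5 7 8 11 3 13 6 10 12))^5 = (2 3)(5 13)(6 7)(8 10)(11 12)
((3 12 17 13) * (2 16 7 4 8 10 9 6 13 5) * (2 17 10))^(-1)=(2 8 4 7 16)(3 13 6 9 10 12)(5 17)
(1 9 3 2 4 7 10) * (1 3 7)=(1 9 7 10 3 2 4)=[0, 9, 4, 2, 1, 5, 6, 10, 8, 7, 3]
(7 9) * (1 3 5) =(1 3 5)(7 9) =[0, 3, 2, 5, 4, 1, 6, 9, 8, 7]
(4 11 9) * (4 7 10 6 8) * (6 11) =(4 6 8)(7 10 11 9) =[0, 1, 2, 3, 6, 5, 8, 10, 4, 7, 11, 9]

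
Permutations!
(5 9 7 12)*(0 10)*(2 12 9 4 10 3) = [3, 1, 12, 2, 10, 4, 6, 9, 8, 7, 0, 11, 5] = (0 3 2 12 5 4 10)(7 9)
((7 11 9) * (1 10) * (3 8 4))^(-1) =(1 10)(3 4 8)(7 9 11)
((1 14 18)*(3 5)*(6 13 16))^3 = ((1 14 18)(3 5)(6 13 16))^3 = (18)(3 5)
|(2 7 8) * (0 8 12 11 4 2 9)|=|(0 8 9)(2 7 12 11 4)|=15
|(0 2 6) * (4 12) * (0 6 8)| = 6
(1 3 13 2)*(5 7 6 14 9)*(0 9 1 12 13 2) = [9, 3, 12, 2, 4, 7, 14, 6, 8, 5, 10, 11, 13, 0, 1] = (0 9 5 7 6 14 1 3 2 12 13)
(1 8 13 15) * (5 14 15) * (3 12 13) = (1 8 3 12 13 5 14 15) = [0, 8, 2, 12, 4, 14, 6, 7, 3, 9, 10, 11, 13, 5, 15, 1]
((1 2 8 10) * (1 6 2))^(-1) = ((2 8 10 6))^(-1) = (2 6 10 8)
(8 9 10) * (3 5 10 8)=(3 5 10)(8 9)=[0, 1, 2, 5, 4, 10, 6, 7, 9, 8, 3]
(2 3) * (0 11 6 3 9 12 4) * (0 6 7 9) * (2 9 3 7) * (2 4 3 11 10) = (0 10 2)(3 9 12)(4 6 7 11) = [10, 1, 0, 9, 6, 5, 7, 11, 8, 12, 2, 4, 3]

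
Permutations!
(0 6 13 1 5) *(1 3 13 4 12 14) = (0 6 4 12 14 1 5)(3 13) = [6, 5, 2, 13, 12, 0, 4, 7, 8, 9, 10, 11, 14, 3, 1]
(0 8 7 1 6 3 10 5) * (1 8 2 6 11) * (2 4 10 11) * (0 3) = [4, 2, 6, 11, 10, 3, 0, 8, 7, 9, 5, 1] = (0 4 10 5 3 11 1 2 6)(7 8)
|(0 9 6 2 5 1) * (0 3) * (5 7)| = 8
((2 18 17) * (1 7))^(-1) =((1 7)(2 18 17))^(-1) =(1 7)(2 17 18)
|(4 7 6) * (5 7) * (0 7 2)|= 6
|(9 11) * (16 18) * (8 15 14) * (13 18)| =|(8 15 14)(9 11)(13 18 16)| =6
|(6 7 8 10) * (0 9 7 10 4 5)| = |(0 9 7 8 4 5)(6 10)| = 6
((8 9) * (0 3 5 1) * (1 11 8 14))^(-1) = ((0 3 5 11 8 9 14 1))^(-1) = (0 1 14 9 8 11 5 3)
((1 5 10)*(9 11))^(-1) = (1 10 5)(9 11)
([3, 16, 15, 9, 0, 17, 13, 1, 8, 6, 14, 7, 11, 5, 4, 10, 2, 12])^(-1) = [4, 7, 16, 0, 14, 13, 9, 11, 8, 3, 15, 12, 17, 6, 10, 2, 1, 5]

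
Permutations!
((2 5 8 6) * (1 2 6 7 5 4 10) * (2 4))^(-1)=(1 10 4)(5 7 8)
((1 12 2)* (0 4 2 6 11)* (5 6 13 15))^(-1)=(0 11 6 5 15 13 12 1 2 4)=((0 4 2 1 12 13 15 5 6 11))^(-1)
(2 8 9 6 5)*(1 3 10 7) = [0, 3, 8, 10, 4, 2, 5, 1, 9, 6, 7] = (1 3 10 7)(2 8 9 6 5)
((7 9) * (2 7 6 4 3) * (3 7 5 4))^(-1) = ((2 5 4 7 9 6 3))^(-1) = (2 3 6 9 7 4 5)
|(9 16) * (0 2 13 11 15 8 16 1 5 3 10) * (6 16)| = 13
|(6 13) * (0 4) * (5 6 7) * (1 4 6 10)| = |(0 6 13 7 5 10 1 4)| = 8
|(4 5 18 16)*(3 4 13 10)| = |(3 4 5 18 16 13 10)| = 7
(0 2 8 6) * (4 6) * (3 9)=(0 2 8 4 6)(3 9)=[2, 1, 8, 9, 6, 5, 0, 7, 4, 3]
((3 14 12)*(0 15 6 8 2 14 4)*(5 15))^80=((0 5 15 6 8 2 14 12 3 4))^80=(15)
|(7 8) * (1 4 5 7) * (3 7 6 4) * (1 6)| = |(1 3 7 8 6 4 5)| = 7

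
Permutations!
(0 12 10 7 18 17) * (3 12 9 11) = [9, 1, 2, 12, 4, 5, 6, 18, 8, 11, 7, 3, 10, 13, 14, 15, 16, 0, 17] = (0 9 11 3 12 10 7 18 17)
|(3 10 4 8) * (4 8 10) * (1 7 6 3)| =7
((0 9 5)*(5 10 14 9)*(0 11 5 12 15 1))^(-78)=((0 12 15 1)(5 11)(9 10 14))^(-78)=(0 15)(1 12)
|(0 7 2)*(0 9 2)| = |(0 7)(2 9)| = 2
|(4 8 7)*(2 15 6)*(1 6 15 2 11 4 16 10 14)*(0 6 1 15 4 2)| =28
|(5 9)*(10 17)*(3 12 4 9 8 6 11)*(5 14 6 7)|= |(3 12 4 9 14 6 11)(5 8 7)(10 17)|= 42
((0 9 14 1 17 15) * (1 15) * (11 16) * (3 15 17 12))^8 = (17) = ((0 9 14 17 1 12 3 15)(11 16))^8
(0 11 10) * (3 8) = (0 11 10)(3 8) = [11, 1, 2, 8, 4, 5, 6, 7, 3, 9, 0, 10]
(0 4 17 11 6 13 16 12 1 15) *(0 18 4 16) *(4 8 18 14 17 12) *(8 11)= [16, 15, 2, 3, 12, 5, 13, 7, 18, 9, 10, 6, 1, 0, 17, 14, 4, 8, 11]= (0 16 4 12 1 15 14 17 8 18 11 6 13)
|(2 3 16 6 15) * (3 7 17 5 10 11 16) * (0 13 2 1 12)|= |(0 13 2 7 17 5 10 11 16 6 15 1 12)|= 13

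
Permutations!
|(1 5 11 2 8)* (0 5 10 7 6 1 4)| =12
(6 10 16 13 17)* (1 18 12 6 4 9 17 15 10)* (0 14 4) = (0 14 4 9 17)(1 18 12 6)(10 16 13 15) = [14, 18, 2, 3, 9, 5, 1, 7, 8, 17, 16, 11, 6, 15, 4, 10, 13, 0, 12]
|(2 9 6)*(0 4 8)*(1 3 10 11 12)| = |(0 4 8)(1 3 10 11 12)(2 9 6)| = 15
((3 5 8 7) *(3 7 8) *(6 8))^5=((3 5)(6 8))^5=(3 5)(6 8)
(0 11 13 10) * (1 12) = [11, 12, 2, 3, 4, 5, 6, 7, 8, 9, 0, 13, 1, 10] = (0 11 13 10)(1 12)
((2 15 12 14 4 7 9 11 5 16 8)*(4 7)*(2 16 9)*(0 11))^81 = (0 11 5 9)(2 15 12 14 7)(8 16)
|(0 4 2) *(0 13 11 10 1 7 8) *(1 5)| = 10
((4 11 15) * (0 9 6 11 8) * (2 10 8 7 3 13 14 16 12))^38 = ((0 9 6 11 15 4 7 3 13 14 16 12 2 10 8))^38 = (0 13 9 14 6 16 11 12 15 2 4 10 7 8 3)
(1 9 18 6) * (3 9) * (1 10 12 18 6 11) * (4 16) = [0, 3, 2, 9, 16, 5, 10, 7, 8, 6, 12, 1, 18, 13, 14, 15, 4, 17, 11] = (1 3 9 6 10 12 18 11)(4 16)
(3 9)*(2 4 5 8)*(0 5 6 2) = (0 5 8)(2 4 6)(3 9) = [5, 1, 4, 9, 6, 8, 2, 7, 0, 3]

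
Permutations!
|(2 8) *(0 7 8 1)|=5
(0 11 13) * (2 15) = (0 11 13)(2 15) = [11, 1, 15, 3, 4, 5, 6, 7, 8, 9, 10, 13, 12, 0, 14, 2]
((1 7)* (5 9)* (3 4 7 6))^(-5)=(5 9)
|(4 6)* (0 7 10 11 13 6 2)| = 8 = |(0 7 10 11 13 6 4 2)|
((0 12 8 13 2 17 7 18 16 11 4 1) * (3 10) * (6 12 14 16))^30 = (2 8 6 7)(12 18 17 13)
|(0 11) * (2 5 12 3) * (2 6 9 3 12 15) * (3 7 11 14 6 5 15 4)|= |(0 14 6 9 7 11)(2 15)(3 5 4)|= 6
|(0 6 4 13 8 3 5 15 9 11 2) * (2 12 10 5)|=42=|(0 6 4 13 8 3 2)(5 15 9 11 12 10)|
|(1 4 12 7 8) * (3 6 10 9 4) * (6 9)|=14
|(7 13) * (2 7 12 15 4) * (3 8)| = 6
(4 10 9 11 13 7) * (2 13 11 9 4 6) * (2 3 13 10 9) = [0, 1, 10, 13, 9, 5, 3, 6, 8, 2, 4, 11, 12, 7] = (2 10 4 9)(3 13 7 6)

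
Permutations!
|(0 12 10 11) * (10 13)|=|(0 12 13 10 11)|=5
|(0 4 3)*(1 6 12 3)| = |(0 4 1 6 12 3)| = 6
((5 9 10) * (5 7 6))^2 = ((5 9 10 7 6))^2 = (5 10 6 9 7)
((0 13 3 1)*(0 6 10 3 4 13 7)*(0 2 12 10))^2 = (13)(0 2 10 1)(3 6 7 12)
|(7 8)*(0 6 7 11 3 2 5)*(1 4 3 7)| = 21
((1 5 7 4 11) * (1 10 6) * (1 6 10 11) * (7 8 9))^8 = ((11)(1 5 8 9 7 4))^8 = (11)(1 8 7)(4 5 9)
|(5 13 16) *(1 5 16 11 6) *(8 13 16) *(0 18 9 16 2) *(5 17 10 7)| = 14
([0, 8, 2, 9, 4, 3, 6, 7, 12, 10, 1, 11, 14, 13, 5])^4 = (1 5)(3 8)(9 12)(10 14)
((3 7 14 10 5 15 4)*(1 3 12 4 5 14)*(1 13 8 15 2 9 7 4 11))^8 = (1 12 3 11 4)(2 9 7 13 8 15 5)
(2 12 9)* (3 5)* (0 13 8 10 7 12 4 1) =(0 13 8 10 7 12 9 2 4 1)(3 5) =[13, 0, 4, 5, 1, 3, 6, 12, 10, 2, 7, 11, 9, 8]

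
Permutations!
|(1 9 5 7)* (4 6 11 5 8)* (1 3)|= 9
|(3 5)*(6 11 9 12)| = 4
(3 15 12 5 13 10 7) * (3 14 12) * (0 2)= (0 2)(3 15)(5 13 10 7 14 12)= [2, 1, 0, 15, 4, 13, 6, 14, 8, 9, 7, 11, 5, 10, 12, 3]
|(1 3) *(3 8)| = 3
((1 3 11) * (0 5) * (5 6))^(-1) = (0 5 6)(1 11 3)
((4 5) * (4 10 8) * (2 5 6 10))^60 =((2 5)(4 6 10 8))^60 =(10)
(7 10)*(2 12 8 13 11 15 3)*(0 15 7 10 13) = (0 15 3 2 12 8)(7 13 11) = [15, 1, 12, 2, 4, 5, 6, 13, 0, 9, 10, 7, 8, 11, 14, 3]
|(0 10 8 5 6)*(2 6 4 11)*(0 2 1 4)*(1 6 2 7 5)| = 9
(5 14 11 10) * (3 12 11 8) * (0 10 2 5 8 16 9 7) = (0 10 8 3 12 11 2 5 14 16 9 7) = [10, 1, 5, 12, 4, 14, 6, 0, 3, 7, 8, 2, 11, 13, 16, 15, 9]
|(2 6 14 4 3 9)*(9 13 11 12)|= |(2 6 14 4 3 13 11 12 9)|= 9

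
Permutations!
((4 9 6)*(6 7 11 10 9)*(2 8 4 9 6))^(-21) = (6 10 11 7 9)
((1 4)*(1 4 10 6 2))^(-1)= ((1 10 6 2))^(-1)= (1 2 6 10)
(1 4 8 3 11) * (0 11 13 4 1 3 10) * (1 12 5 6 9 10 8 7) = [11, 12, 2, 13, 7, 6, 9, 1, 8, 10, 0, 3, 5, 4] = (0 11 3 13 4 7 1 12 5 6 9 10)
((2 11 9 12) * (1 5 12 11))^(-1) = (1 2 12 5)(9 11)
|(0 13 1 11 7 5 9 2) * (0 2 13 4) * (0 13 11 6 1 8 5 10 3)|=10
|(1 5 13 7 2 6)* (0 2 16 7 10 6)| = |(0 2)(1 5 13 10 6)(7 16)| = 10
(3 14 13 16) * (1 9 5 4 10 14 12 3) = (1 9 5 4 10 14 13 16)(3 12) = [0, 9, 2, 12, 10, 4, 6, 7, 8, 5, 14, 11, 3, 16, 13, 15, 1]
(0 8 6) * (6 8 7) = (8)(0 7 6) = [7, 1, 2, 3, 4, 5, 0, 6, 8]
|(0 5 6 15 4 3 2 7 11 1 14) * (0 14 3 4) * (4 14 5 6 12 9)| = |(0 6 15)(1 3 2 7 11)(4 14 5 12 9)| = 15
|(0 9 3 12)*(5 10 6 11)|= |(0 9 3 12)(5 10 6 11)|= 4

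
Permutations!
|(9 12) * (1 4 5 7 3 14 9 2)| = 9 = |(1 4 5 7 3 14 9 12 2)|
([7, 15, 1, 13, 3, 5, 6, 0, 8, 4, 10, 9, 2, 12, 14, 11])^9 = (15)(0 7)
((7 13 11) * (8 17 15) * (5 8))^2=((5 8 17 15)(7 13 11))^2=(5 17)(7 11 13)(8 15)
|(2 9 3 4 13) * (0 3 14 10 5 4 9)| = 9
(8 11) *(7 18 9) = (7 18 9)(8 11) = [0, 1, 2, 3, 4, 5, 6, 18, 11, 7, 10, 8, 12, 13, 14, 15, 16, 17, 9]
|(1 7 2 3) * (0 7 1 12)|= |(0 7 2 3 12)|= 5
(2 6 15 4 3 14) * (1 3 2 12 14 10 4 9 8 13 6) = [0, 3, 1, 10, 2, 5, 15, 7, 13, 8, 4, 11, 14, 6, 12, 9] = (1 3 10 4 2)(6 15 9 8 13)(12 14)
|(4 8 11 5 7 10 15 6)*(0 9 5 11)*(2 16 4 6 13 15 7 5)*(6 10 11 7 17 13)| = |(0 9 2 16 4 8)(6 10 17 13 15)(7 11)| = 30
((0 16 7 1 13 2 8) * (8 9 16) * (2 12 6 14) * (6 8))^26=((0 6 14 2 9 16 7 1 13 12 8))^26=(0 9 13 6 16 12 14 7 8 2 1)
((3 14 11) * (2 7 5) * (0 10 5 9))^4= (0 7 5)(2 10 9)(3 14 11)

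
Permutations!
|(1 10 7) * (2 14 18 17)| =12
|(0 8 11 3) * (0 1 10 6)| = 7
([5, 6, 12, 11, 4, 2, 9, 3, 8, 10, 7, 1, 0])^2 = [2, 9, 0, 1, 4, 12, 10, 11, 8, 7, 3, 6, 5]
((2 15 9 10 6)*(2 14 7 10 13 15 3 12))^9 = ((2 3 12)(6 14 7 10)(9 13 15))^9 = (15)(6 14 7 10)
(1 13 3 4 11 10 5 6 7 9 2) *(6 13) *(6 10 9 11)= [0, 10, 1, 4, 6, 13, 7, 11, 8, 2, 5, 9, 12, 3]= (1 10 5 13 3 4 6 7 11 9 2)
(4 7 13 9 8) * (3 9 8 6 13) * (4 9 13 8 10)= (3 13 10 4 7)(6 8 9)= [0, 1, 2, 13, 7, 5, 8, 3, 9, 6, 4, 11, 12, 10]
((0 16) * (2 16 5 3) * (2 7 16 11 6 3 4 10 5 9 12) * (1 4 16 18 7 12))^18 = (18)(0 10 9 5 1 16 4)(2 3 11 12 6)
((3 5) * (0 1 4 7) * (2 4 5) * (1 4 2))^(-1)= (0 7 4)(1 3 5)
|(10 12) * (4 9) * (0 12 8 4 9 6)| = |(0 12 10 8 4 6)| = 6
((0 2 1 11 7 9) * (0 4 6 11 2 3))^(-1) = (0 3)(1 2)(4 9 7 11 6)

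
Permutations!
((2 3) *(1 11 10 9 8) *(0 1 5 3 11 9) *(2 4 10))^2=(11)(0 9 5 4)(1 8 3 10)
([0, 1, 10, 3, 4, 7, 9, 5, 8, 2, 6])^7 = [0, 1, 9, 3, 4, 7, 10, 5, 8, 6, 2]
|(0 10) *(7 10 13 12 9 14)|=7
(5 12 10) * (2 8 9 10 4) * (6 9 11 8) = [0, 1, 6, 3, 2, 12, 9, 7, 11, 10, 5, 8, 4] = (2 6 9 10 5 12 4)(8 11)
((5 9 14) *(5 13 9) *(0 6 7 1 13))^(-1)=((0 6 7 1 13 9 14))^(-1)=(0 14 9 13 1 7 6)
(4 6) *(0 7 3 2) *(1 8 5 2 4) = (0 7 3 4 6 1 8 5 2) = [7, 8, 0, 4, 6, 2, 1, 3, 5]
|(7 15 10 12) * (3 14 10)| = |(3 14 10 12 7 15)| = 6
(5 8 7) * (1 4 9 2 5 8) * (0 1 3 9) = (0 1 4)(2 5 3 9)(7 8) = [1, 4, 5, 9, 0, 3, 6, 8, 7, 2]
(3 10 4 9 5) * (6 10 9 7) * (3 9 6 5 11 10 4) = (3 6 4 7 5 9 11 10) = [0, 1, 2, 6, 7, 9, 4, 5, 8, 11, 3, 10]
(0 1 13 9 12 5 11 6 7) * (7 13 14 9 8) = (0 1 14 9 12 5 11 6 13 8 7) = [1, 14, 2, 3, 4, 11, 13, 0, 7, 12, 10, 6, 5, 8, 9]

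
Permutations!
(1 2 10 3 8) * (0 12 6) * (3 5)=(0 12 6)(1 2 10 5 3 8)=[12, 2, 10, 8, 4, 3, 0, 7, 1, 9, 5, 11, 6]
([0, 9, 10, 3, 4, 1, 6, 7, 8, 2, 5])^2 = (1 2 5 9 10)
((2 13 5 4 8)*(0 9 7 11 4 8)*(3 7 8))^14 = ((0 9 8 2 13 5 3 7 11 4))^14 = (0 13 11 8 3)(2 7 9 5 4)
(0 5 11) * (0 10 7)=(0 5 11 10 7)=[5, 1, 2, 3, 4, 11, 6, 0, 8, 9, 7, 10]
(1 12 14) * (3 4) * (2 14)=(1 12 2 14)(3 4)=[0, 12, 14, 4, 3, 5, 6, 7, 8, 9, 10, 11, 2, 13, 1]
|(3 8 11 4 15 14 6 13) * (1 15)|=|(1 15 14 6 13 3 8 11 4)|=9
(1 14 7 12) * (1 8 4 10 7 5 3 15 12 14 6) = (1 6)(3 15 12 8 4 10 7 14 5) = [0, 6, 2, 15, 10, 3, 1, 14, 4, 9, 7, 11, 8, 13, 5, 12]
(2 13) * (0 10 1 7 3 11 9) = (0 10 1 7 3 11 9)(2 13) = [10, 7, 13, 11, 4, 5, 6, 3, 8, 0, 1, 9, 12, 2]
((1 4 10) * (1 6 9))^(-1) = ((1 4 10 6 9))^(-1) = (1 9 6 10 4)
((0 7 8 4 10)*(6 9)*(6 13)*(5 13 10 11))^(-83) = ((0 7 8 4 11 5 13 6 9 10))^(-83) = (0 6 11 7 9 5 8 10 13 4)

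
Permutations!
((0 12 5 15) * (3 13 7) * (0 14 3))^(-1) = (0 7 13 3 14 15 5 12)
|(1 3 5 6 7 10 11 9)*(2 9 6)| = |(1 3 5 2 9)(6 7 10 11)| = 20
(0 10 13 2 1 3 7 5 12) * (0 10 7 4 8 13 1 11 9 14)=(0 7 5 12 10 1 3 4 8 13 2 11 9 14)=[7, 3, 11, 4, 8, 12, 6, 5, 13, 14, 1, 9, 10, 2, 0]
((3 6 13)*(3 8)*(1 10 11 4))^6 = (1 11)(3 13)(4 10)(6 8)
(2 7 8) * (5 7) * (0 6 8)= [6, 1, 5, 3, 4, 7, 8, 0, 2]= (0 6 8 2 5 7)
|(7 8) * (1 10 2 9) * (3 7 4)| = |(1 10 2 9)(3 7 8 4)| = 4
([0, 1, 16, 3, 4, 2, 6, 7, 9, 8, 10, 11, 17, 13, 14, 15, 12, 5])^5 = (17)(8 9)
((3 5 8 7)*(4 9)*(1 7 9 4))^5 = (1 9 8 5 3 7)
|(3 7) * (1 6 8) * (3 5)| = 3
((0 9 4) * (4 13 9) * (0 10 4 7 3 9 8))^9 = ((0 7 3 9 13 8)(4 10))^9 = (0 9)(3 8)(4 10)(7 13)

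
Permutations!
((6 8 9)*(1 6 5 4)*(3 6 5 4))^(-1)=(1 4 9 8 6 3 5)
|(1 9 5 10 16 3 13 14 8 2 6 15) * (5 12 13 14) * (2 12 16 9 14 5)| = 40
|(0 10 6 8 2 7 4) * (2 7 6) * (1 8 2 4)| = 6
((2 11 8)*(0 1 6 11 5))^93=((0 1 6 11 8 2 5))^93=(0 6 8 5 1 11 2)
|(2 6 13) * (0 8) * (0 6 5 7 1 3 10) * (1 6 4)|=|(0 8 4 1 3 10)(2 5 7 6 13)|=30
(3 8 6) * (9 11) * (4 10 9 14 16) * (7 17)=(3 8 6)(4 10 9 11 14 16)(7 17)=[0, 1, 2, 8, 10, 5, 3, 17, 6, 11, 9, 14, 12, 13, 16, 15, 4, 7]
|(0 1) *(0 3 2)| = |(0 1 3 2)| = 4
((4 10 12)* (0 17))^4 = (17)(4 10 12)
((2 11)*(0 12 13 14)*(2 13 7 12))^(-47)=((0 2 11 13 14)(7 12))^(-47)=(0 13 2 14 11)(7 12)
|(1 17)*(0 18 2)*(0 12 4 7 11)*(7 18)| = 12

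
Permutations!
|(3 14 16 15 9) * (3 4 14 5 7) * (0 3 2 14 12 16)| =30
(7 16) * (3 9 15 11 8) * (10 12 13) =[0, 1, 2, 9, 4, 5, 6, 16, 3, 15, 12, 8, 13, 10, 14, 11, 7] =(3 9 15 11 8)(7 16)(10 12 13)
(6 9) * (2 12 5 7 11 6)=(2 12 5 7 11 6 9)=[0, 1, 12, 3, 4, 7, 9, 11, 8, 2, 10, 6, 5]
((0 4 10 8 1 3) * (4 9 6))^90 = (0 6 10 1)(3 9 4 8)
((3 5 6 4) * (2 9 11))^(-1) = ((2 9 11)(3 5 6 4))^(-1) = (2 11 9)(3 4 6 5)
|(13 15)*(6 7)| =|(6 7)(13 15)| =2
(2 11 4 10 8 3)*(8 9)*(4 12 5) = (2 11 12 5 4 10 9 8 3) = [0, 1, 11, 2, 10, 4, 6, 7, 3, 8, 9, 12, 5]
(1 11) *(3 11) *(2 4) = (1 3 11)(2 4) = [0, 3, 4, 11, 2, 5, 6, 7, 8, 9, 10, 1]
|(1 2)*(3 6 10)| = 6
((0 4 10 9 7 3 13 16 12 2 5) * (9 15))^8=((0 4 10 15 9 7 3 13 16 12 2 5))^8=(0 16 9)(2 3 10)(4 12 7)(5 13 15)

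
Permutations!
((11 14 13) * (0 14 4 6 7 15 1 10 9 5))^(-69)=(0 11 7 10)(1 5 13 6)(4 15 9 14)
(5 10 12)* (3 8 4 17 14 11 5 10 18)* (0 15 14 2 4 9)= (0 15 14 11 5 18 3 8 9)(2 4 17)(10 12)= [15, 1, 4, 8, 17, 18, 6, 7, 9, 0, 12, 5, 10, 13, 11, 14, 16, 2, 3]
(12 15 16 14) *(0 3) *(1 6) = [3, 6, 2, 0, 4, 5, 1, 7, 8, 9, 10, 11, 15, 13, 12, 16, 14] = (0 3)(1 6)(12 15 16 14)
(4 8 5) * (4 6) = (4 8 5 6) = [0, 1, 2, 3, 8, 6, 4, 7, 5]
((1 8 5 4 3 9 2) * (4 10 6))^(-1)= ((1 8 5 10 6 4 3 9 2))^(-1)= (1 2 9 3 4 6 10 5 8)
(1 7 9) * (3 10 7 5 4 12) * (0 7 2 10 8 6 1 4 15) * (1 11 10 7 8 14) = [8, 5, 7, 14, 12, 15, 11, 9, 6, 4, 2, 10, 3, 13, 1, 0] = (0 8 6 11 10 2 7 9 4 12 3 14 1 5 15)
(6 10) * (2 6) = (2 6 10) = [0, 1, 6, 3, 4, 5, 10, 7, 8, 9, 2]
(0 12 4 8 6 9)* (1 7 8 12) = (0 1 7 8 6 9)(4 12) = [1, 7, 2, 3, 12, 5, 9, 8, 6, 0, 10, 11, 4]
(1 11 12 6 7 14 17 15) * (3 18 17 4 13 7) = (1 11 12 6 3 18 17 15)(4 13 7 14) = [0, 11, 2, 18, 13, 5, 3, 14, 8, 9, 10, 12, 6, 7, 4, 1, 16, 15, 17]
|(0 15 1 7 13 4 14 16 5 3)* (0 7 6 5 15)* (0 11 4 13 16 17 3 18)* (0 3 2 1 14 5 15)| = 24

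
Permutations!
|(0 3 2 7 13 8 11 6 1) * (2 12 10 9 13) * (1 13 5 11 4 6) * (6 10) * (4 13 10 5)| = 10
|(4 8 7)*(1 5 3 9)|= 12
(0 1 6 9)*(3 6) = [1, 3, 2, 6, 4, 5, 9, 7, 8, 0] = (0 1 3 6 9)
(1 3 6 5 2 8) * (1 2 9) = (1 3 6 5 9)(2 8) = [0, 3, 8, 6, 4, 9, 5, 7, 2, 1]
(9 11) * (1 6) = (1 6)(9 11) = [0, 6, 2, 3, 4, 5, 1, 7, 8, 11, 10, 9]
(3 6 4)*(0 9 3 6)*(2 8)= (0 9 3)(2 8)(4 6)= [9, 1, 8, 0, 6, 5, 4, 7, 2, 3]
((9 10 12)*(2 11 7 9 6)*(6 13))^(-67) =(2 12 7 6 10 11 13 9)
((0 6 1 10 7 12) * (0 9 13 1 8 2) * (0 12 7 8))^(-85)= ((0 6)(1 10 8 2 12 9 13))^(-85)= (0 6)(1 13 9 12 2 8 10)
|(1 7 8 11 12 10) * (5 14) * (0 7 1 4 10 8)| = |(0 7)(4 10)(5 14)(8 11 12)| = 6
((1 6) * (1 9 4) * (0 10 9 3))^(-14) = (10)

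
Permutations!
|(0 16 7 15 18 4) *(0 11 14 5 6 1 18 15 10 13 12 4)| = 13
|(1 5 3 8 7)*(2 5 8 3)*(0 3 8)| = 10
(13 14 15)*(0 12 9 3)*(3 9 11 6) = (0 12 11 6 3)(13 14 15) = [12, 1, 2, 0, 4, 5, 3, 7, 8, 9, 10, 6, 11, 14, 15, 13]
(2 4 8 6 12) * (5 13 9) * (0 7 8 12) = (0 7 8 6)(2 4 12)(5 13 9) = [7, 1, 4, 3, 12, 13, 0, 8, 6, 5, 10, 11, 2, 9]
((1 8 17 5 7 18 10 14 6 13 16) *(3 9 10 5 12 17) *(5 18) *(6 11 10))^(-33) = (18)(1 3 6 16 8 9 13)(5 7)(12 17)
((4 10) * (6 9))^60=(10)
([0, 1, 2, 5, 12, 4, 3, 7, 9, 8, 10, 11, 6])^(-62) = (3 12 5 6 4)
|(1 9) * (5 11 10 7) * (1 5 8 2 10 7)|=|(1 9 5 11 7 8 2 10)|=8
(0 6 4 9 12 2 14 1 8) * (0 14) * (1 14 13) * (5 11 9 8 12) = [6, 12, 0, 3, 8, 11, 4, 7, 13, 5, 10, 9, 2, 1, 14] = (14)(0 6 4 8 13 1 12 2)(5 11 9)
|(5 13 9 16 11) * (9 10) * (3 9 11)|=12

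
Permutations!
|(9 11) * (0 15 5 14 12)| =10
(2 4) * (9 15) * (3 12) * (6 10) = (2 4)(3 12)(6 10)(9 15) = [0, 1, 4, 12, 2, 5, 10, 7, 8, 15, 6, 11, 3, 13, 14, 9]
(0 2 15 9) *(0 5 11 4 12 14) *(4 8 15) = (0 2 4 12 14)(5 11 8 15 9) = [2, 1, 4, 3, 12, 11, 6, 7, 15, 5, 10, 8, 14, 13, 0, 9]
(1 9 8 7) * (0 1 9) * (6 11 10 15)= (0 1)(6 11 10 15)(7 9 8)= [1, 0, 2, 3, 4, 5, 11, 9, 7, 8, 15, 10, 12, 13, 14, 6]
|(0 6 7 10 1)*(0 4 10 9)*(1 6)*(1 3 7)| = 4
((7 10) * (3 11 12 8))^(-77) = (3 8 12 11)(7 10)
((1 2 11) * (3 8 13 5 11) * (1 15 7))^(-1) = ((1 2 3 8 13 5 11 15 7))^(-1) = (1 7 15 11 5 13 8 3 2)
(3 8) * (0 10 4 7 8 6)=(0 10 4 7 8 3 6)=[10, 1, 2, 6, 7, 5, 0, 8, 3, 9, 4]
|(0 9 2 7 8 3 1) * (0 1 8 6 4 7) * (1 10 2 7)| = |(0 9 7 6 4 1 10 2)(3 8)| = 8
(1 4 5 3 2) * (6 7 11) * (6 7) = (1 4 5 3 2)(7 11) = [0, 4, 1, 2, 5, 3, 6, 11, 8, 9, 10, 7]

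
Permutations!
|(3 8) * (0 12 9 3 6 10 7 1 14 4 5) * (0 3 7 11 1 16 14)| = |(0 12 9 7 16 14 4 5 3 8 6 10 11 1)| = 14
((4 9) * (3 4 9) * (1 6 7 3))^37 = (9)(1 7 4 6 3) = ((9)(1 6 7 3 4))^37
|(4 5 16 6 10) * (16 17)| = 6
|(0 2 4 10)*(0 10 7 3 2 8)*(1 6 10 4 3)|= 10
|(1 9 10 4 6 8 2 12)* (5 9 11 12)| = |(1 11 12)(2 5 9 10 4 6 8)| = 21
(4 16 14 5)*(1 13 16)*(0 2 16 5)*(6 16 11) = (0 2 11 6 16 14)(1 13 5 4) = [2, 13, 11, 3, 1, 4, 16, 7, 8, 9, 10, 6, 12, 5, 0, 15, 14]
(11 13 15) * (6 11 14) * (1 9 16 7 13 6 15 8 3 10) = (1 9 16 7 13 8 3 10)(6 11)(14 15) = [0, 9, 2, 10, 4, 5, 11, 13, 3, 16, 1, 6, 12, 8, 15, 14, 7]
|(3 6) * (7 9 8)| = 6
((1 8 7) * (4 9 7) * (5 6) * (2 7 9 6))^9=(9)(1 4 5 7 8 6 2)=((9)(1 8 4 6 5 2 7))^9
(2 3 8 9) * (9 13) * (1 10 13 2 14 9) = [0, 10, 3, 8, 4, 5, 6, 7, 2, 14, 13, 11, 12, 1, 9] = (1 10 13)(2 3 8)(9 14)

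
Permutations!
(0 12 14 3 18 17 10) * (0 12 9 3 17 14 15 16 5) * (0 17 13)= (0 9 3 18 14 13)(5 17 10 12 15 16)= [9, 1, 2, 18, 4, 17, 6, 7, 8, 3, 12, 11, 15, 0, 13, 16, 5, 10, 14]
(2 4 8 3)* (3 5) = (2 4 8 5 3) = [0, 1, 4, 2, 8, 3, 6, 7, 5]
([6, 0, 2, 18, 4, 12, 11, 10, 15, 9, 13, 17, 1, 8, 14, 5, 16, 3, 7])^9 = (0 8 3 1 13 17 12 10 11 5 7 6 15 18)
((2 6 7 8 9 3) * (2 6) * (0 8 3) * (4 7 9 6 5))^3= (0 9 6 8)(3 7 4 5)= ((0 8 6 9)(3 5 4 7))^3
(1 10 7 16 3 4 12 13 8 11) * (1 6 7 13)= (1 10 13 8 11 6 7 16 3 4 12)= [0, 10, 2, 4, 12, 5, 7, 16, 11, 9, 13, 6, 1, 8, 14, 15, 3]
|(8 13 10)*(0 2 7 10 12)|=|(0 2 7 10 8 13 12)|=7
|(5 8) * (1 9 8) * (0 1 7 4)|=7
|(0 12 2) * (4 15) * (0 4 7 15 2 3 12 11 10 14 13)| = |(0 11 10 14 13)(2 4)(3 12)(7 15)| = 10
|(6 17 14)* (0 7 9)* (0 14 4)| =|(0 7 9 14 6 17 4)| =7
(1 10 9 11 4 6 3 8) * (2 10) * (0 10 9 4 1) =[10, 2, 9, 8, 6, 5, 3, 7, 0, 11, 4, 1] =(0 10 4 6 3 8)(1 2 9 11)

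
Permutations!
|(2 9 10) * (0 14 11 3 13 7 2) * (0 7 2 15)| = |(0 14 11 3 13 2 9 10 7 15)| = 10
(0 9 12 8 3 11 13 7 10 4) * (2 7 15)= (0 9 12 8 3 11 13 15 2 7 10 4)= [9, 1, 7, 11, 0, 5, 6, 10, 3, 12, 4, 13, 8, 15, 14, 2]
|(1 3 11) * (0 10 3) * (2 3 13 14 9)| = |(0 10 13 14 9 2 3 11 1)| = 9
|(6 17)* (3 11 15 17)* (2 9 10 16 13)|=5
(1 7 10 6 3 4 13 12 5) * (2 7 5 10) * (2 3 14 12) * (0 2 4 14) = (0 2 7 3 14 12 10 6)(1 5)(4 13) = [2, 5, 7, 14, 13, 1, 0, 3, 8, 9, 6, 11, 10, 4, 12]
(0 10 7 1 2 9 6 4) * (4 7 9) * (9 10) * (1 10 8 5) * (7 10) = [9, 2, 4, 3, 0, 1, 10, 7, 5, 6, 8] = (0 9 6 10 8 5 1 2 4)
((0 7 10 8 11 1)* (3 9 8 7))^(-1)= ((0 3 9 8 11 1)(7 10))^(-1)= (0 1 11 8 9 3)(7 10)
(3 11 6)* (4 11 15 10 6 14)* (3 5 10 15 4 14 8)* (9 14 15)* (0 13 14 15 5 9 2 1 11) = [13, 11, 1, 4, 0, 10, 9, 7, 3, 15, 6, 8, 12, 14, 5, 2] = (0 13 14 5 10 6 9 15 2 1 11 8 3 4)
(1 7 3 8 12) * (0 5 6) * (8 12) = (0 5 6)(1 7 3 12) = [5, 7, 2, 12, 4, 6, 0, 3, 8, 9, 10, 11, 1]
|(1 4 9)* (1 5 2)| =|(1 4 9 5 2)| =5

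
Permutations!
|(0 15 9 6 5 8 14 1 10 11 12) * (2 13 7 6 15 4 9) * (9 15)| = |(0 4 15 2 13 7 6 5 8 14 1 10 11 12)| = 14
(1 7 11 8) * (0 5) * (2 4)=(0 5)(1 7 11 8)(2 4)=[5, 7, 4, 3, 2, 0, 6, 11, 1, 9, 10, 8]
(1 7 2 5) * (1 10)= (1 7 2 5 10)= [0, 7, 5, 3, 4, 10, 6, 2, 8, 9, 1]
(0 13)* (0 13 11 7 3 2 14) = (0 11 7 3 2 14) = [11, 1, 14, 2, 4, 5, 6, 3, 8, 9, 10, 7, 12, 13, 0]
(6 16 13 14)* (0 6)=(0 6 16 13 14)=[6, 1, 2, 3, 4, 5, 16, 7, 8, 9, 10, 11, 12, 14, 0, 15, 13]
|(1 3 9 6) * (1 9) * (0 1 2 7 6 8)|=8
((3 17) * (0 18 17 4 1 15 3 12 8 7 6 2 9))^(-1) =(0 9 2 6 7 8 12 17 18)(1 4 3 15)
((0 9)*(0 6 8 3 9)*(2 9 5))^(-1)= ((2 9 6 8 3 5))^(-1)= (2 5 3 8 6 9)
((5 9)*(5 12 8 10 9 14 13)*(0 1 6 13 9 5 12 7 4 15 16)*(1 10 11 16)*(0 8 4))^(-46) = ((0 10 5 14 9 7)(1 6 13 12 4 15)(8 11 16))^(-46) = (0 5 9)(1 13 4)(6 12 15)(7 10 14)(8 16 11)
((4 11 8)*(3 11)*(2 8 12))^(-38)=(2 11 4)(3 8 12)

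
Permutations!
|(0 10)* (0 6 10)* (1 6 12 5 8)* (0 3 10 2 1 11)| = 21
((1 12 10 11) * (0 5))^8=(12)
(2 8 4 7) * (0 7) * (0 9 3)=[7, 1, 8, 0, 9, 5, 6, 2, 4, 3]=(0 7 2 8 4 9 3)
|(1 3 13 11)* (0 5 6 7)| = |(0 5 6 7)(1 3 13 11)| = 4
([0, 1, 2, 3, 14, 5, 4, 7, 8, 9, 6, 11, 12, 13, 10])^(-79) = (4 14 10 6)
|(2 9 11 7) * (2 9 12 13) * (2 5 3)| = |(2 12 13 5 3)(7 9 11)| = 15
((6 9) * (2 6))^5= (2 9 6)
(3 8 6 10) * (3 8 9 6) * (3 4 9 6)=(3 6 10 8 4 9)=[0, 1, 2, 6, 9, 5, 10, 7, 4, 3, 8]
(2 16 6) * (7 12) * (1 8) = (1 8)(2 16 6)(7 12) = [0, 8, 16, 3, 4, 5, 2, 12, 1, 9, 10, 11, 7, 13, 14, 15, 6]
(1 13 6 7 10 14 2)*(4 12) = (1 13 6 7 10 14 2)(4 12) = [0, 13, 1, 3, 12, 5, 7, 10, 8, 9, 14, 11, 4, 6, 2]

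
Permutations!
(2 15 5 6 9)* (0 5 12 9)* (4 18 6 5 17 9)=(0 17 9 2 15 12 4 18 6)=[17, 1, 15, 3, 18, 5, 0, 7, 8, 2, 10, 11, 4, 13, 14, 12, 16, 9, 6]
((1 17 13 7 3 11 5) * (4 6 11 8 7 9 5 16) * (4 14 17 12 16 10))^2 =(1 16 17 9)(3 7 8)(4 11)(5 12 14 13)(6 10)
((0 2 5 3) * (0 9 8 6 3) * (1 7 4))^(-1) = ((0 2 5)(1 7 4)(3 9 8 6))^(-1) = (0 5 2)(1 4 7)(3 6 8 9)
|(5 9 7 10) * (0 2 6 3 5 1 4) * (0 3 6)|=14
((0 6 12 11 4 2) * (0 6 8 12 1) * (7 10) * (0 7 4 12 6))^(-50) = (12)(0 4 7 6)(1 8 2 10)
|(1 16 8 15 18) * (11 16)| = 6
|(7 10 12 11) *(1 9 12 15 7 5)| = 15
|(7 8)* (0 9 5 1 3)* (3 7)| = 7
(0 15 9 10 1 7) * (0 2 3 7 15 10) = (0 10 1 15 9)(2 3 7) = [10, 15, 3, 7, 4, 5, 6, 2, 8, 0, 1, 11, 12, 13, 14, 9]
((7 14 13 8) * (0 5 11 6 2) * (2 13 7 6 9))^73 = ((0 5 11 9 2)(6 13 8)(7 14))^73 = (0 9 5 2 11)(6 13 8)(7 14)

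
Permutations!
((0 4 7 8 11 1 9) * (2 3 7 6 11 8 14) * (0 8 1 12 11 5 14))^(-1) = (0 7 3 2 14 5 6 4)(1 8 9)(11 12)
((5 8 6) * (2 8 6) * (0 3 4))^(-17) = ((0 3 4)(2 8)(5 6))^(-17) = (0 3 4)(2 8)(5 6)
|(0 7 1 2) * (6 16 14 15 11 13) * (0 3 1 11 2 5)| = |(0 7 11 13 6 16 14 15 2 3 1 5)| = 12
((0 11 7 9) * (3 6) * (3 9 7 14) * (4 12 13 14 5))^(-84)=(0 14 5 6 12)(3 4 9 13 11)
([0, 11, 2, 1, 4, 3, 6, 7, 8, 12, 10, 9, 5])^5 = [0, 3, 2, 5, 4, 12, 6, 7, 8, 11, 10, 1, 9]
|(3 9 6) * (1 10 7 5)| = 12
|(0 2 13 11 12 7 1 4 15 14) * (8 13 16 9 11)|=|(0 2 16 9 11 12 7 1 4 15 14)(8 13)|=22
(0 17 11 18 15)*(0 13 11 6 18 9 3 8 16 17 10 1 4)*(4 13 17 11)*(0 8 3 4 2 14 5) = [10, 13, 14, 3, 8, 0, 18, 7, 16, 4, 1, 9, 12, 2, 5, 17, 11, 6, 15] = (0 10 1 13 2 14 5)(4 8 16 11 9)(6 18 15 17)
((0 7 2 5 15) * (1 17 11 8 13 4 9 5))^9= ((0 7 2 1 17 11 8 13 4 9 5 15))^9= (0 9 8 1)(2 15 4 11)(5 13 17 7)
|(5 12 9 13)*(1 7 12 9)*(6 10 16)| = 3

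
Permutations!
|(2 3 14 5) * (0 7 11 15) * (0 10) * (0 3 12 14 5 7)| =|(2 12 14 7 11 15 10 3 5)| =9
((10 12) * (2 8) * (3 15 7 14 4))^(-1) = (2 8)(3 4 14 7 15)(10 12) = ((2 8)(3 15 7 14 4)(10 12))^(-1)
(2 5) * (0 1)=(0 1)(2 5)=[1, 0, 5, 3, 4, 2]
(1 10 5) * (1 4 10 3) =(1 3)(4 10 5) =[0, 3, 2, 1, 10, 4, 6, 7, 8, 9, 5]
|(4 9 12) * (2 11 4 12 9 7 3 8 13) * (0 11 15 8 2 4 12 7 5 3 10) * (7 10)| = |(0 11 12 10)(2 15 8 13 4 5 3)| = 28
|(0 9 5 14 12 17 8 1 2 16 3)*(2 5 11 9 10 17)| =|(0 10 17 8 1 5 14 12 2 16 3)(9 11)| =22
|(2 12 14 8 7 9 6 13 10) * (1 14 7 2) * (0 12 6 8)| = |(0 12 7 9 8 2 6 13 10 1 14)| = 11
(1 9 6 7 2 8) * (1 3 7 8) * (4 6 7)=[0, 9, 1, 4, 6, 5, 8, 2, 3, 7]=(1 9 7 2)(3 4 6 8)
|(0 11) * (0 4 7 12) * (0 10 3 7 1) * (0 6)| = |(0 11 4 1 6)(3 7 12 10)| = 20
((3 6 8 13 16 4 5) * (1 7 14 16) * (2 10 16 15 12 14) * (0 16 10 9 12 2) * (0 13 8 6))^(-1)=(0 3 5 4 16)(1 13 7)(2 15 14 12 9)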